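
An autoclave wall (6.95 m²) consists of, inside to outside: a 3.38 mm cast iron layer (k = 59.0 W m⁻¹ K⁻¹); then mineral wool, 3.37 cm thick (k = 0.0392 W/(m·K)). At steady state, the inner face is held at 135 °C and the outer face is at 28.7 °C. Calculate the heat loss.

Q = 859 W

Resistance network (inner→outer):
  R_cast iron = L/(kA) = 0.00338/(59.0·6.95) = 8.243×10^-6 K/W
  R_mineral wool = L/(kA) = 0.0337/(0.0392·6.95) = 0.1237 K/W
ΣR = 8.243×10^-6 + 0.1237 = 0.1237 K/W
Q = ΔT/ΣR = (135 °C − 28.7 °C)/0.1237 = 859 W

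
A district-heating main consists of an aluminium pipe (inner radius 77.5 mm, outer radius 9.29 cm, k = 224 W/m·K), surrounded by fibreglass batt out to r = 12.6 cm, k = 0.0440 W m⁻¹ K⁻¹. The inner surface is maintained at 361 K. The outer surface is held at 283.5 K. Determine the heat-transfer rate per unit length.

Resistance network (inner→outer):
  R'_aluminium = ln(0.0929/0.0775)/(2πk) = 0.1812/(2π·224) = 1.288×10^-4 m·K/W
  R'_fibreglass batt = ln(0.126/0.0929)/(2πk) = 0.3048/(2π·0.0440) = 1.102 m·K/W
ΣR = 1.288×10^-4 + 1.102 = 1.102 m·K/W
Q' = ΔT/ΣR = (361 K − 283.5 K)/1.102 = 70.3 W/m

Q' = 70.3 W/m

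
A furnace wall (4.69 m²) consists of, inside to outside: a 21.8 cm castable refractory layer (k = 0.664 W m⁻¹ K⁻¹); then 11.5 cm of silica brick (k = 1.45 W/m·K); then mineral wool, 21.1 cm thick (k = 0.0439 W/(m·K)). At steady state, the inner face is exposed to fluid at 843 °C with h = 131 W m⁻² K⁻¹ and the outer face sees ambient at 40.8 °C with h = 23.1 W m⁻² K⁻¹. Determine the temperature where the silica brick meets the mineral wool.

Series thermal resistances, inner to outer:
  R_conv,in = 1/(hA) = 1/(131·4.69) = 0.001628 K/W
  R_castable refractory = L/(kA) = 0.218/(0.664·4.69) = 0.07000 K/W
  R_silica brick = L/(kA) = 0.115/(1.45·4.69) = 0.01691 K/W
  R_mineral wool = L/(kA) = 0.211/(0.0439·4.69) = 1.025 K/W
  R_conv,out = 1/(hA) = 1/(23.1·4.69) = 0.009230 K/W
ΣR = 0.001628 + 0.07000 + 0.01691 + 1.025 + 0.009230 = 1.123 K/W
Q = ΔT/ΣR = (843 °C − 40.8 °C)/1.123 = 714.3 W
From the inner boundary to the silica brick/mineral wool interface, ΣR_partial = 0.08854 K/W.
T_interface = T_in − Q·ΣR_partial = 843 °C − (714.3)(0.08854) = 780 °C

T = 780 °C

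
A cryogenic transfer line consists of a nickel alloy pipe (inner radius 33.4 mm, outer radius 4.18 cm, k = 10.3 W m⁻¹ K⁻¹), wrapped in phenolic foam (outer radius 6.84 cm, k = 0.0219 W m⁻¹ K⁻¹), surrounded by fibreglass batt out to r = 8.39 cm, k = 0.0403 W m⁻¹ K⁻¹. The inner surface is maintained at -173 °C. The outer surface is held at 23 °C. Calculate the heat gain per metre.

Q' = 44.7 W/m

Series thermal resistances, inner to outer:
  R'_nickel alloy = ln(0.0418/0.0334)/(2πk) = 0.2243/(2π·10.3) = 0.003466 m·K/W
  R'_phenolic foam = ln(0.0684/0.0418)/(2πk) = 0.4925/(2π·0.0219) = 3.579 m·K/W
  R'_fibreglass batt = ln(0.0839/0.0684)/(2πk) = 0.2043/(2π·0.0403) = 0.8066 m·K/W
ΣR = 0.003466 + 3.579 + 0.8066 = 4.389 m·K/W
Q' = ΔT/ΣR = (-173 °C − 23 °C)/4.389 = -44.7 W/m
(Negative Q' ⇒ heat flows inward; heat gain = 44.7 W/m.)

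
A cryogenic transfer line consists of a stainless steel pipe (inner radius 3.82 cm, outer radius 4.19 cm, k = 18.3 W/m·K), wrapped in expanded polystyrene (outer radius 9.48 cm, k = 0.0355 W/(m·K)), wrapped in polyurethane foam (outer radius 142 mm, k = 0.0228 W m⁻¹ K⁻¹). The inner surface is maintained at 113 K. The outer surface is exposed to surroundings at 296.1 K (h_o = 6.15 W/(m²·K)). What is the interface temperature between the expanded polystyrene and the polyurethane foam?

Resistance network (inner→outer):
  R'_stainless steel = ln(0.0419/0.0382)/(2πk) = 0.09245/(2π·18.3) = 8.040×10^-4 m·K/W
  R'_expanded polystyrene = ln(0.0948/0.0419)/(2πk) = 0.8165/(2π·0.0355) = 3.660 m·K/W
  R'_polyurethane foam = ln(0.142/0.0948)/(2πk) = 0.4041/(2π·0.0228) = 2.821 m·K/W
  R'_conv,out = 1/(2πr h) = 1/(2π·0.142·6.15) = 0.1822 m·K/W
ΣR = 8.040×10^-4 + 3.660 + 2.821 + 0.1822 = 6.664 m·K/W
Q' = ΔT/ΣR = (113 K − 296.1 K)/6.664 = -27.48 W/m
From the inner boundary to the expanded polystyrene/polyurethane foam interface, ΣR_partial = 3.661 m·K/W.
T_interface = T_in − Q'·ΣR_partial = 113 K − (-27.48)(3.661) = 213.6 K

T = 213.6 K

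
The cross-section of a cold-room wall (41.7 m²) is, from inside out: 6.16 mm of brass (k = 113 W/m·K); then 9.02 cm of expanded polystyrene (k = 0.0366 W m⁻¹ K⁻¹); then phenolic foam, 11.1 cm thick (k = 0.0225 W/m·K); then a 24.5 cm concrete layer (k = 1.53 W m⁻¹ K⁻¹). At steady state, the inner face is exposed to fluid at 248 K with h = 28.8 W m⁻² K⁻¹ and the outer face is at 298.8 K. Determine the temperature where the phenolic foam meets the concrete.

T = 297.7 K

Resistance network (inner→outer):
  R_conv,in = 1/(hA) = 1/(28.8·41.7) = 8.327×10^-4 K/W
  R_brass = L/(kA) = 0.00616/(113·41.7) = 1.307×10^-6 K/W
  R_expanded polystyrene = L/(kA) = 0.0902/(0.0366·41.7) = 0.05910 K/W
  R_phenolic foam = L/(kA) = 0.111/(0.0225·41.7) = 0.1183 K/W
  R_concrete = L/(kA) = 0.245/(1.53·41.7) = 0.003840 K/W
ΣR = 8.327×10^-4 + 1.307×10^-6 + 0.05910 + 0.1183 + 0.003840 = 0.1821 K/W
Q = ΔT/ΣR = (248 K − 298.8 K)/0.1821 = -279.0 W
From the inner boundary to the phenolic foam/concrete interface, ΣR_partial = 0.1782 K/W.
T_interface = T_in − Q·ΣR_partial = 248 K − (-279.0)(0.1782) = 297.7 K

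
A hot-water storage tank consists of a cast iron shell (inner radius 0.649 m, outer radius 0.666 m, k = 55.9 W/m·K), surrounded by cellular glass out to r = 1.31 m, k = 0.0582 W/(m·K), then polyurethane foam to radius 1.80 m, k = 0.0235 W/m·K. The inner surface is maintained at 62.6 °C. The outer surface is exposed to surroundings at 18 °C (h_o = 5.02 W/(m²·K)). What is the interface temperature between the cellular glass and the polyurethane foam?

T = 36.4 °C

Resistance network (inner→outer):
  R_cast iron = (1/0.649 − 1/0.666)/(4πk) = 0.03933/(4π·55.9) = 5.599×10^-5 K/W
  R_cellular glass = (1/0.666 − 1/1.31)/(4πk) = 0.7381/(4π·0.0582) = 1.009 K/W
  R_polyurethane foam = (1/1.31 − 1/1.80)/(4πk) = 0.2078/(4π·0.0235) = 0.7037 K/W
  R_conv,out = 1/(4πr²h) = 1/(4π·1.80²·5.02) = 0.004893 K/W
ΣR = 5.599×10^-5 + 1.009 + 0.7037 + 0.004893 = 1.718 K/W
Q = ΔT/ΣR = (62.6 °C − 18 °C)/1.718 = 25.96 W
From the inner boundary to the cellular glass/polyurethane foam interface, ΣR_partial = 1.009 K/W.
T_interface = T_in − Q·ΣR_partial = 62.6 °C − (25.96)(1.009) = 36.4 °C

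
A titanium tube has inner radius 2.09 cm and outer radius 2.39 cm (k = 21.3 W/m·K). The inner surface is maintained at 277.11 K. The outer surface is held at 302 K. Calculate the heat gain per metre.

Q' = 24800 W/m

Q' = 2πk·ΔT/ln(r₂/r₁) = 2π × 21.3 × 24.89 / ln(0.0239/0.0209) = 24800 W/m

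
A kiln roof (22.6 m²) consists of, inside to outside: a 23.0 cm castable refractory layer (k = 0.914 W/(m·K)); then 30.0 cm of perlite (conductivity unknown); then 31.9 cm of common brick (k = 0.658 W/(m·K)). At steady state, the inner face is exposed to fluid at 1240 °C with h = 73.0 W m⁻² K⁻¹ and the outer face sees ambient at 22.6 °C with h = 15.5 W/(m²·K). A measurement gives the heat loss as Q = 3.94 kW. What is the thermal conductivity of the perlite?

k = 0.0486 W/m·K

ΣR = ΔT/Q = |1240 − 22.6|/3940 = 0.3090 K/W
Known resistances:
  R_conv,in = 1/(hA) = 1/(73.0·22.6) = 6.061×10^-4 K/W
  R_castable refractory = L/(kA) = 0.230/(0.914·22.6) = 0.01113 K/W
  R_common brick = L/(kA) = 0.319/(0.658·22.6) = 0.02145 K/W
  R_conv,out = 1/(hA) = 1/(15.5·22.6) = 0.002855 K/W
R_perlite = ΣR − ΣR_known = 0.3090 − 0.03604 = 0.2730 K/W
L/(kA) = 0.2730 ⇒ k = 0.300/(0.2730·22.6) = 0.0486 W/m·K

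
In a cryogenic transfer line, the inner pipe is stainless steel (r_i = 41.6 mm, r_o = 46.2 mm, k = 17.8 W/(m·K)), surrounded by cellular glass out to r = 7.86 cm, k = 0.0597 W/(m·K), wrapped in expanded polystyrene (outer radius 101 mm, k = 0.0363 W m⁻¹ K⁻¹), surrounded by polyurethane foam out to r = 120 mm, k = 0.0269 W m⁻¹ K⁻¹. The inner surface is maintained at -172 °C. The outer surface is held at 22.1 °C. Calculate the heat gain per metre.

Treat each layer as a resistance in series:
  R'_stainless steel = ln(0.0462/0.0416)/(2πk) = 0.1049/(2π·17.8) = 9.378×10^-4 m·K/W
  R'_cellular glass = ln(0.0786/0.0462)/(2πk) = 0.5314/(2π·0.0597) = 1.417 m·K/W
  R'_expanded polystyrene = ln(0.101/0.0786)/(2πk) = 0.2507/(2π·0.0363) = 1.099 m·K/W
  R'_polyurethane foam = ln(0.120/0.101)/(2πk) = 0.1724/(2π·0.0269) = 1.020 m·K/W
ΣR = 9.378×10^-4 + 1.417 + 1.099 + 1.020 = 3.537 m·K/W
Q' = ΔT/ΣR = (-172 °C − 22.1 °C)/3.537 = -54.9 W/m
(Negative Q' ⇒ heat flows inward; heat gain = 54.9 W/m.)

Q' = 54.9 W/m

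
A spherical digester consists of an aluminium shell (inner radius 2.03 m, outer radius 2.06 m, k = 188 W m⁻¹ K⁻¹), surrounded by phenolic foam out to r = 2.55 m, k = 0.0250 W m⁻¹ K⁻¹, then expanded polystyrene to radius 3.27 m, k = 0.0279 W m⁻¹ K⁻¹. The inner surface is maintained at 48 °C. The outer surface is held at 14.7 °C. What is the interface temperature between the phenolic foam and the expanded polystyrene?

T = 29.8 °C

Resistance network (inner→outer):
  R_aluminium = (1/2.03 − 1/2.06)/(4πk) = 0.007174/(4π·188) = 3.037×10^-6 K/W
  R_phenolic foam = (1/2.06 − 1/2.55)/(4πk) = 0.09328/(4π·0.0250) = 0.2969 K/W
  R_expanded polystyrene = (1/2.55 − 1/3.27)/(4πk) = 0.08635/(4π·0.0279) = 0.2463 K/W
ΣR = 3.037×10^-6 + 0.2969 + 0.2463 = 0.5432 K/W
Q = ΔT/ΣR = (48 °C − 14.7 °C)/0.5432 = 61.30 W
From the inner boundary to the phenolic foam/expanded polystyrene interface, ΣR_partial = 0.2969 K/W.
T_interface = T_in − Q·ΣR_partial = 48 °C − (61.30)(0.2969) = 29.8 °C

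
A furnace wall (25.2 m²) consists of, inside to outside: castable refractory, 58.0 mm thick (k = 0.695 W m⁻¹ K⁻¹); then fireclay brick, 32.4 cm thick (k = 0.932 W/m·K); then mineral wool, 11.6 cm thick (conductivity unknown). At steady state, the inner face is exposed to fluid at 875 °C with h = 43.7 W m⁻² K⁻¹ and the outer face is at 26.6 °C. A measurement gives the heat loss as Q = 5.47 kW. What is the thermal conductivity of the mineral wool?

ΣR = ΔT/Q = |875 − 26.6|/5470 = 0.1551 K/W
Known resistances:
  R_conv,in = 1/(hA) = 1/(43.7·25.2) = 9.081×10^-4 K/W
  R_castable refractory = L/(kA) = 0.0580/(0.695·25.2) = 0.003312 K/W
  R_fireclay brick = L/(kA) = 0.324/(0.932·25.2) = 0.01380 K/W
R_mineral wool = ΣR − ΣR_known = 0.1551 − 0.01802 = 0.1371 K/W
L/(kA) = 0.1371 ⇒ k = 0.116/(0.1371·25.2) = 0.0336 W/m·K

k = 0.0336 W/m·K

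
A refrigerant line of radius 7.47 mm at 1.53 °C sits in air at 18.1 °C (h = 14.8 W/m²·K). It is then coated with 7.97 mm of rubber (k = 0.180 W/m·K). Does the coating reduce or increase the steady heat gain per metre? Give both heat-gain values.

Critical radius for a cylinder: r_cr = k/h = 0.0122 m = 1.22 cm.
Outer radius after coating: r₂ = 0.00747 + 0.00797 = 0.01544 m.
r₁ < r_cr < r₂: heat gain rises to a maximum at r_cr then falls. Whether the coating helps depends on whether Q(r₂) has dropped back below Q(r₁).
Bare: R = 1/(2πr₁h) = 1.440 m·K/W; Q = 16.57/1.440 = 11.5 W/m.
Coated: R = R_cond + R_conv = 1.338 m·K/W; Q = 16.57/1.338 = 12.4 W/m.

increases: 11.5 → 12.4 W/m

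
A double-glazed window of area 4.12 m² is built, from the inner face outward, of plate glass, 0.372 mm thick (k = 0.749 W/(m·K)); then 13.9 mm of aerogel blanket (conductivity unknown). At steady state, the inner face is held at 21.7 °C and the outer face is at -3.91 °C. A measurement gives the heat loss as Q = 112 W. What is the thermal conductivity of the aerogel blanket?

ΣR = ΔT/Q = |21.7 − -3.91|/112 = 0.2287 K/W
Known resistances:
  R_plate glass = L/(kA) = 3.72×10^-4/(0.749·4.12) = 1.205×10^-4 K/W
R_aerogel blanket = ΣR − ΣR_known = 0.2287 − 1.205×10^-4 = 0.2286 K/W
L/(kA) = 0.2286 ⇒ k = 0.0139/(0.2286·4.12) = 0.0148 W/m·K

k = 0.0148 W/m·K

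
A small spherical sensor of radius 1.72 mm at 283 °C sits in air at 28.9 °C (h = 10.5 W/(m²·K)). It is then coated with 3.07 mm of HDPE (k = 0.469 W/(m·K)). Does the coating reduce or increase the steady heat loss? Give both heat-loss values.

Critical radius for a sphere: r_cr = 2k/h = 0.0893 m = 8.93 cm.
Outer radius after coating: r₂ = 0.00172 + 0.00307 = 0.00479 m.
Since r₁ < r_cr and r₂ ≤ r_cr, the coating moves toward the maximum at r_cr — heat loss rises.
Bare: R = 1/(4πr₁²h) = 2562 K/W; Q = 254.1/2562 = 0.0992 W.
Coated: R = R_cond + R_conv = 393.5 K/W; Q = 254.1/393.5 = 0.646 W.

increases: 0.0992 → 0.646 W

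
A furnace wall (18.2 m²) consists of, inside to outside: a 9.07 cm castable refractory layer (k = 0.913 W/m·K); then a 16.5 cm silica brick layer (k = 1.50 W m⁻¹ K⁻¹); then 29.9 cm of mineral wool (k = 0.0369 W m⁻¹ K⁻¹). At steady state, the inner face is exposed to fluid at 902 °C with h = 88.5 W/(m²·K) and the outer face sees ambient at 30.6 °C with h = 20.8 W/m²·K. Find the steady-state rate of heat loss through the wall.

Q = 1890 W

Treat each layer as a resistance in series:
  R_conv,in = 1/(hA) = 1/(88.5·18.2) = 6.208×10^-4 K/W
  R_castable refractory = L/(kA) = 0.0907/(0.913·18.2) = 0.005458 K/W
  R_silica brick = L/(kA) = 0.165/(1.50·18.2) = 0.006044 K/W
  R_mineral wool = L/(kA) = 0.299/(0.0369·18.2) = 0.4452 K/W
  R_conv,out = 1/(hA) = 1/(20.8·18.2) = 0.002642 K/W
ΣR = 6.208×10^-4 + 0.005458 + 0.006044 + 0.4452 + 0.002642 = 0.4600 K/W
Q = ΔT/ΣR = (902 °C − 30.6 °C)/0.4600 = 1890 W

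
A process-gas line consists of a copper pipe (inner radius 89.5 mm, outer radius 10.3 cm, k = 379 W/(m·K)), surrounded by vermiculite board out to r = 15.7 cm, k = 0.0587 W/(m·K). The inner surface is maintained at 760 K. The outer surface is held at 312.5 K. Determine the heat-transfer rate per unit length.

Q' = 392 W/m

Treat each layer as a resistance in series:
  R'_copper = ln(0.103/0.0895)/(2πk) = 0.1405/(2π·379) = 5.900×10^-5 m·K/W
  R'_vermiculite board = ln(0.157/0.103)/(2πk) = 0.4215/(2π·0.0587) = 1.143 m·K/W
ΣR = 5.900×10^-5 + 1.143 = 1.143 m·K/W
Q' = ΔT/ΣR = (760 K − 312.5 K)/1.143 = 392 W/m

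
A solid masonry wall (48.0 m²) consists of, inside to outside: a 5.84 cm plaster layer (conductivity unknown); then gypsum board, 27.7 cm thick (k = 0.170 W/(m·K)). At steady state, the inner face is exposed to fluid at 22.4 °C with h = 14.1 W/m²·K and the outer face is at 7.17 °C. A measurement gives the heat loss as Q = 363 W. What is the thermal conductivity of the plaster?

ΣR = ΔT/Q = |22.4 − 7.17|/363 = 0.04196 K/W
Known resistances:
  R_conv,in = 1/(hA) = 1/(14.1·48.0) = 0.001478 K/W
  R_gypsum board = L/(kA) = 0.277/(0.170·48.0) = 0.03395 K/W
R_plaster = ΣR − ΣR_known = 0.04196 − 0.03543 = 0.006530 K/W
L/(kA) = 0.006530 ⇒ k = 0.0584/(0.006530·48.0) = 0.186 W/m·K

k = 0.186 W/m·K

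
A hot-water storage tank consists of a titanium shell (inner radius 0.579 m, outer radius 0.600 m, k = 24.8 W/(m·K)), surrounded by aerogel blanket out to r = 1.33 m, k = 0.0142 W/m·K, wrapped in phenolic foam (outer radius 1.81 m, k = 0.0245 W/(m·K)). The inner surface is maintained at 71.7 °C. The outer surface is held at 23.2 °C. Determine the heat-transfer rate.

Q = 8.40 W

Treat each layer as a resistance in series:
  R_titanium = (1/0.579 − 1/0.600)/(4πk) = 0.06045/(4π·24.8) = 1.940×10^-4 K/W
  R_aerogel blanket = (1/0.600 − 1/1.33)/(4πk) = 0.9148/(4π·0.0142) = 5.127 K/W
  R_phenolic foam = (1/1.33 − 1/1.81)/(4πk) = 0.1994/(4π·0.0245) = 0.6476 K/W
ΣR = 1.940×10^-4 + 5.127 + 0.6476 = 5.775 K/W
Q = ΔT/ΣR = (71.7 °C − 23.2 °C)/5.775 = 8.40 W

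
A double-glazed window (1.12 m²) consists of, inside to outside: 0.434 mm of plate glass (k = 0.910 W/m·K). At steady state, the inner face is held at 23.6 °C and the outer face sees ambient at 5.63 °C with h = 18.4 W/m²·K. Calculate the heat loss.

Resistance network (inner→outer):
  R_plate glass = L/(kA) = 4.34×10^-4/(0.910·1.12) = 4.258×10^-4 K/W
  R_conv,out = 1/(hA) = 1/(18.4·1.12) = 0.04852 K/W
ΣR = 4.258×10^-4 + 0.04852 = 0.04895 K/W
Q = ΔT/ΣR = (23.6 °C − 5.63 °C)/0.04895 = 367 W

Q = 367 W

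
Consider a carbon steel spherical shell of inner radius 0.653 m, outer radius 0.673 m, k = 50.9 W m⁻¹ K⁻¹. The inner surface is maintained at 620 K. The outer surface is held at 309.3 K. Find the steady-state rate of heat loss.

Q = 4πk·ΔT/(1/r₁ − 1/r₂) = 4π × 50.9 × 310.7 / (1/0.653 − 1/0.673) = 4.37×10^6 W

Q = 4370 kW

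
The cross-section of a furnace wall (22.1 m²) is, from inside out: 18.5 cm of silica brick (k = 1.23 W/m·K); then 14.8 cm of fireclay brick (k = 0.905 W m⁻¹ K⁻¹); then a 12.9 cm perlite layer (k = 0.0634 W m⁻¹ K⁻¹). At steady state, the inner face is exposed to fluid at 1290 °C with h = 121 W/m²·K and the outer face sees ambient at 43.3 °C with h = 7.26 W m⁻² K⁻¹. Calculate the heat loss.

Treat each layer as a resistance in series:
  R_conv,in = 1/(hA) = 1/(121·22.1) = 3.740×10^-4 K/W
  R_silica brick = L/(kA) = 0.185/(1.23·22.1) = 0.006806 K/W
  R_fireclay brick = L/(kA) = 0.148/(0.905·22.1) = 0.007400 K/W
  R_perlite = L/(kA) = 0.129/(0.0634·22.1) = 0.09207 K/W
  R_conv,out = 1/(hA) = 1/(7.26·22.1) = 0.006233 K/W
ΣR = 3.740×10^-4 + 0.006806 + 0.007400 + 0.09207 + 0.006233 = 0.1129 K/W
Q = ΔT/ΣR = (1290 °C − 43.3 °C)/0.1129 = 11000 W

Q = 11.0 kW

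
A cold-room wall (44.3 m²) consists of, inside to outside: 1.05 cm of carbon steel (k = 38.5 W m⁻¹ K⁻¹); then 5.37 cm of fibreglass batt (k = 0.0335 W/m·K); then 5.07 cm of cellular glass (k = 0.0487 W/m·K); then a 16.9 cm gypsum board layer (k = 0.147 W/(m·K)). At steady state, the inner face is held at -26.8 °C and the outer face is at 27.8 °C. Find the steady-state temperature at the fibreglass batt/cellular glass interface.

T = -3.73 °C

Resistance network (inner→outer):
  R_carbon steel = L/(kA) = 0.0105/(38.5·44.3) = 6.156×10^-6 K/W
  R_fibreglass batt = L/(kA) = 0.0537/(0.0335·44.3) = 0.03618 K/W
  R_cellular glass = L/(kA) = 0.0507/(0.0487·44.3) = 0.02350 K/W
  R_gypsum board = L/(kA) = 0.169/(0.147·44.3) = 0.02595 K/W
ΣR = 6.156×10^-6 + 0.03618 + 0.02350 + 0.02595 = 0.08564 K/W
Q = ΔT/ΣR = (-26.8 °C − 27.8 °C)/0.08564 = -637.6 W
From the inner boundary to the fibreglass batt/cellular glass interface, ΣR_partial = 0.03619 K/W.
T_interface = T_in − Q·ΣR_partial = -26.8 °C − (-637.6)(0.03619) = -3.73 °C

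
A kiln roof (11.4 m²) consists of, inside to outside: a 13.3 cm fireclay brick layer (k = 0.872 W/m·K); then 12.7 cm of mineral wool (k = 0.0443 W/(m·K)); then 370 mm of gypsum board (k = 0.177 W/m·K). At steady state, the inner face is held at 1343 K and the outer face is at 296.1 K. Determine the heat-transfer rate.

Q = 2.34 kW

Treat each layer as a resistance in series:
  R_fireclay brick = L/(kA) = 0.133/(0.872·11.4) = 0.01338 K/W
  R_mineral wool = L/(kA) = 0.127/(0.0443·11.4) = 0.2515 K/W
  R_gypsum board = L/(kA) = 0.370/(0.177·11.4) = 0.1834 K/W
ΣR = 0.01338 + 0.2515 + 0.1834 = 0.4483 K/W
Q = ΔT/ΣR = (1343 K − 296.1 K)/0.4483 = 2340 W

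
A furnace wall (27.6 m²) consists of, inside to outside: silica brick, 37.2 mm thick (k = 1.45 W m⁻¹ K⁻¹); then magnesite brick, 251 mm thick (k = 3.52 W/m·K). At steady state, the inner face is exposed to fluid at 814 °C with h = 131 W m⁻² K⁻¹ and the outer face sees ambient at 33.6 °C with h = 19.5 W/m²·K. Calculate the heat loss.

Series thermal resistances, inner to outer:
  R_conv,in = 1/(hA) = 1/(131·27.6) = 2.766×10^-4 K/W
  R_silica brick = L/(kA) = 0.0372/(1.45·27.6) = 9.295×10^-4 K/W
  R_magnesite brick = L/(kA) = 0.251/(3.52·27.6) = 0.002584 K/W
  R_conv,out = 1/(hA) = 1/(19.5·27.6) = 0.001858 K/W
ΣR = 2.766×10^-4 + 9.295×10^-4 + 0.002584 + 0.001858 = 0.005648 K/W
Q = ΔT/ΣR = (814 °C − 33.6 °C)/0.005648 = 1.38×10^5 W

Q = 1.38×10^5 W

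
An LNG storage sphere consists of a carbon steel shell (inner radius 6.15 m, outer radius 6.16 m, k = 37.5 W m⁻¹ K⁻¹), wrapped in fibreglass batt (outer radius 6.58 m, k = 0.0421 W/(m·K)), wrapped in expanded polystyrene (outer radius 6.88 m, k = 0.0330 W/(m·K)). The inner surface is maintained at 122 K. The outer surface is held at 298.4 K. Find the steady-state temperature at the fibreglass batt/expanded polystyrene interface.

Treat each layer as a resistance in series:
  R_carbon steel = (1/6.15 − 1/6.16)/(4πk) = 2.640×10^-4/(4π·37.5) = 5.601×10^-7 K/W
  R_fibreglass batt = (1/6.16 − 1/6.58)/(4πk) = 0.01036/(4π·0.0421) = 0.01959 K/W
  R_expanded polystyrene = (1/6.58 − 1/6.88)/(4πk) = 0.006627/(4π·0.0330) = 0.01598 K/W
ΣR = 5.601×10^-7 + 0.01959 + 0.01598 = 0.03557 K/W
Q = ΔT/ΣR = (122 K − 298.4 K)/0.03557 = -4959 W
From the inner boundary to the fibreglass batt/expanded polystyrene interface, ΣR_partial = 0.01959 K/W.
T_interface = T_in − Q·ΣR_partial = 122 K − (-4959)(0.01959) = 219.1 K

T = 219.1 K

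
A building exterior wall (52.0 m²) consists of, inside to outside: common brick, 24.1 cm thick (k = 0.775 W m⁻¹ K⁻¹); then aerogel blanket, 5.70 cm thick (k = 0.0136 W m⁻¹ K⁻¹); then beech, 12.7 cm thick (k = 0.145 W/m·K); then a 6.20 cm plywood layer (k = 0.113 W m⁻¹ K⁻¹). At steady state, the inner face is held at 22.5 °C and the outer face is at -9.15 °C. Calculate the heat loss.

Q = 278 W

Treat each layer as a resistance in series:
  R_common brick = L/(kA) = 0.241/(0.775·52.0) = 0.005980 K/W
  R_aerogel blanket = L/(kA) = 0.0570/(0.0136·52.0) = 0.08060 K/W
  R_beech = L/(kA) = 0.127/(0.145·52.0) = 0.01684 K/W
  R_plywood = L/(kA) = 0.0620/(0.113·52.0) = 0.01055 K/W
ΣR = 0.005980 + 0.08060 + 0.01684 + 0.01055 = 0.1140 K/W
Q = ΔT/ΣR = (22.5 °C − -9.15 °C)/0.1140 = 278 W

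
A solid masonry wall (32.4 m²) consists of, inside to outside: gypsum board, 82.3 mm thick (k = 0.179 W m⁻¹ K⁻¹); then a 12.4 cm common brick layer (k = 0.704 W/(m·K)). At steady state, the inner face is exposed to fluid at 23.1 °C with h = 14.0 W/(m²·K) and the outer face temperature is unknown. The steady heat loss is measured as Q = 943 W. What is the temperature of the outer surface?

Series resistances:
  R_conv,in = 1/(hA) = 1/(14.0·32.4) = 0.002205 K/W
  R_gypsum board = L/(kA) = 0.0823/(0.179·32.4) = 0.01419 K/W
  R_common brick = L/(kA) = 0.124/(0.704·32.4) = 0.005436 K/W
ΣR = 0.02183 K/W
ΔT = Q·ΣR = 943 × 0.02183 = 20.59 K
Heat flows outward, so T_out = T_in − ΔT = 23.1 − 20.59 = 2.51 °C

T_out = 2.51 °C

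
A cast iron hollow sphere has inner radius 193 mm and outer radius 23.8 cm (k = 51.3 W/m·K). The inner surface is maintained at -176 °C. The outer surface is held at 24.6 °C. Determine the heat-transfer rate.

Q = 1.32×10^5 W

Q = 4πk·ΔT/(1/r₁ − 1/r₂) = 4π × 51.3 × 200.6 / (1/0.193 − 1/0.238) = 1.32×10^5 W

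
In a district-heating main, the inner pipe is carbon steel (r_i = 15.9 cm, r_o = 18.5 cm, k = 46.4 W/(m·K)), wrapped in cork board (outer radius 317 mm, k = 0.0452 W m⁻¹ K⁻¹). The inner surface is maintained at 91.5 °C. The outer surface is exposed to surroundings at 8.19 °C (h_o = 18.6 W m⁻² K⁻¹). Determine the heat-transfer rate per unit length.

Q' = 43.3 W/m

Series thermal resistances, inner to outer:
  R'_carbon steel = ln(0.185/0.159)/(2πk) = 0.1515/(2π·46.4) = 5.195×10^-4 m·K/W
  R'_cork board = ln(0.317/0.185)/(2πk) = 0.5385/(2π·0.0452) = 1.896 m·K/W
  R'_conv,out = 1/(2πr h) = 1/(2π·0.317·18.6) = 0.02699 m·K/W
ΣR = 5.195×10^-4 + 1.896 + 0.02699 = 1.924 m·K/W
Q' = ΔT/ΣR = (91.5 °C − 8.19 °C)/1.924 = 43.3 W/m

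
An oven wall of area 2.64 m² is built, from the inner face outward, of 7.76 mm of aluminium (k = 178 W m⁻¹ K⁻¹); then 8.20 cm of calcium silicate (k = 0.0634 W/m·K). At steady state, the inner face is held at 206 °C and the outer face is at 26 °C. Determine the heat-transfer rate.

Q = 367 W

Resistance network (inner→outer):
  R_aluminium = L/(kA) = 0.00776/(178·2.64) = 1.651×10^-5 K/W
  R_calcium silicate = L/(kA) = 0.0820/(0.0634·2.64) = 0.4899 K/W
ΣR = 1.651×10^-5 + 0.4899 = 0.4899 K/W
Q = ΔT/ΣR = (206 °C − 26 °C)/0.4899 = 367 W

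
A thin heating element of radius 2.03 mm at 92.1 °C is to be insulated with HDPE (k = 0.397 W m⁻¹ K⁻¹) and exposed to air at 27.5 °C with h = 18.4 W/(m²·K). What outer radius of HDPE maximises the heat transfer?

r_cr = 2.16 cm

For a cylinder, r_cr = k_ins/h = 0.397/18.4 = 0.0216 m = 2.16 cm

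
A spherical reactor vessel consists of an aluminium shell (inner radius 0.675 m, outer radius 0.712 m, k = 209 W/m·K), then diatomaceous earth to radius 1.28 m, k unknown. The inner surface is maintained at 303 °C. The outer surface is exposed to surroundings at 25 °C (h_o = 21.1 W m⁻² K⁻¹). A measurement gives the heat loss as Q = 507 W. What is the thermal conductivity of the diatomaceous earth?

ΣR = ΔT/Q = |303 − 25|/507 = 0.5483 K/W
Known resistances:
  R_aluminium = (1/0.675 − 1/0.712)/(4πk) = 0.07699/(4π·209) = 2.931×10^-5 K/W
  R_conv,out = 1/(4πr²h) = 1/(4π·1.28²·21.1) = 0.002302 K/W
R_diatomaceous earth = ΣR − ΣR_known = 0.5483 − 0.002331 = 0.5460 K/W
(1/r₁−1/r₂)/(4πk) = 0.5460 ⇒ k = 0.6232/(4π·0.5460) = 0.0908 W/m·K

k = 0.0908 W/m·K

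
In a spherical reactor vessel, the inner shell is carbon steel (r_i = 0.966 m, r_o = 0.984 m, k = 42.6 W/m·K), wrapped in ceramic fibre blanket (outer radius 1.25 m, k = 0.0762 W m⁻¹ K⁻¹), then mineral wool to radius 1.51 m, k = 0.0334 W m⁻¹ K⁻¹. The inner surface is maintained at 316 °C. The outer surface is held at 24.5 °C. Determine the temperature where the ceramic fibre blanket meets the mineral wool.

T = 197 °C

Series thermal resistances, inner to outer:
  R_carbon steel = (1/0.966 − 1/0.984)/(4πk) = 0.01894/(4π·42.6) = 3.537×10^-5 K/W
  R_ceramic fibre blanket = (1/0.984 − 1/1.25)/(4πk) = 0.2163/(4π·0.0762) = 0.2258 K/W
  R_mineral wool = (1/1.25 − 1/1.51)/(4πk) = 0.1377/(4π·0.0334) = 0.3282 K/W
ΣR = 3.537×10^-5 + 0.2258 + 0.3282 = 0.5540 K/W
Q = ΔT/ΣR = (316 °C − 24.5 °C)/0.5540 = 526.2 W
From the inner boundary to the ceramic fibre blanket/mineral wool interface, ΣR_partial = 0.2258 K/W.
T_interface = T_in − Q·ΣR_partial = 316 °C − (526.2)(0.2258) = 197 °C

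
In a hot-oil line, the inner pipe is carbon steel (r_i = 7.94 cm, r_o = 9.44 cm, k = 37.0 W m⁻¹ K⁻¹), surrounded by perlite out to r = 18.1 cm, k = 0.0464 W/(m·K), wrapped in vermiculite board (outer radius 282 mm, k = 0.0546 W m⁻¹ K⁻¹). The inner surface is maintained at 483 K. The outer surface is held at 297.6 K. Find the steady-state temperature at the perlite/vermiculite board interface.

Treat each layer as a resistance in series:
  R'_carbon steel = ln(0.0944/0.0794)/(2πk) = 0.1730/(2π·37.0) = 7.443×10^-4 m·K/W
  R'_perlite = ln(0.181/0.0944)/(2πk) = 0.6510/(2π·0.0464) = 2.233 m·K/W
  R'_vermiculite board = ln(0.282/0.181)/(2πk) = 0.4434/(2π·0.0546) = 1.293 m·K/W
ΣR = 7.443×10^-4 + 2.233 + 1.293 = 3.527 m·K/W
Q' = ΔT/ΣR = (483 K − 297.6 K)/3.527 = 52.57 W/m
From the inner boundary to the perlite/vermiculite board interface, ΣR_partial = 2.234 m·K/W.
T_interface = T_in − Q'·ΣR_partial = 483 K − (52.57)(2.234) = 365.6 K

T = 365.6 K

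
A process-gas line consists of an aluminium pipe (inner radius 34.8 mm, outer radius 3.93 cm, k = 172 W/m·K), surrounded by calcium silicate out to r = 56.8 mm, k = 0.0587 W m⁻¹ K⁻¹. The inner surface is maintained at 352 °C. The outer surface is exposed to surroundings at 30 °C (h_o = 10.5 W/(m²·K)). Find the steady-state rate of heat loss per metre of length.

Q' = 254 W/m

Treat each layer as a resistance in series:
  R'_aluminium = ln(0.0393/0.0348)/(2πk) = 0.1216/(2π·172) = 1.125×10^-4 m·K/W
  R'_calcium silicate = ln(0.0568/0.0393)/(2πk) = 0.3683/(2π·0.0587) = 0.9986 m·K/W
  R'_conv,out = 1/(2πr h) = 1/(2π·0.0568·10.5) = 0.2669 m·K/W
ΣR = 1.125×10^-4 + 0.9986 + 0.2669 = 1.266 m·K/W
Q' = ΔT/ΣR = (352 °C − 30 °C)/1.266 = 254 W/m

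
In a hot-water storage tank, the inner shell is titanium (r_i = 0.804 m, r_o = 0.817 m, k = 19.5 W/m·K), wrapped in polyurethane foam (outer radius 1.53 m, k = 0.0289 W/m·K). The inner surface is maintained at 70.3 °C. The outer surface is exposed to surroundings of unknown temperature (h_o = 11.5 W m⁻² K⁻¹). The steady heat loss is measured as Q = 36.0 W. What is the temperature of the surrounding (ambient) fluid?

T_out = 13.6 °C

Series resistances:
  R_titanium = (1/0.804 − 1/0.817)/(4πk) = 0.01979/(4π·19.5) = 8.076×10^-5 K/W
  R_polyurethane foam = (1/0.817 − 1/1.53)/(4πk) = 0.5704/(4π·0.0289) = 1.571 K/W
  R_conv,out = 1/(4πr²h) = 1/(4π·1.53²·11.5) = 0.002956 K/W
ΣR = 1.574 K/W
ΔT = Q·ΣR = 36.0 × 1.574 = 56.66 K
Heat flows outward, so T_out = T_in − ΔT = 70.3 − 56.66 = 13.6 °C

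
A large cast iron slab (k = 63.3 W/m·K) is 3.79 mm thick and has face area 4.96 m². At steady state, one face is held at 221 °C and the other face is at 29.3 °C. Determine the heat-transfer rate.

Q = 15900 kW

Q = kA·ΔT/L = 63.3 × 4.96 × |221 °C − 29.3 °C| / 0.00379 = 1.59×10^7 W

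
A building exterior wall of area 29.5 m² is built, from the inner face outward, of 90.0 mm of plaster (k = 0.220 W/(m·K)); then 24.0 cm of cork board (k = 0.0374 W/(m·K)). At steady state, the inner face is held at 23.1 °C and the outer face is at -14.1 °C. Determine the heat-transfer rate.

Treat each layer as a resistance in series:
  R_plaster = L/(kA) = 0.0900/(0.220·29.5) = 0.01387 K/W
  R_cork board = L/(kA) = 0.240/(0.0374·29.5) = 0.2175 K/W
ΣR = 0.01387 + 0.2175 = 0.2314 K/W
Q = ΔT/ΣR = (23.1 °C − -14.1 °C)/0.2314 = 161 W

Q = 161 W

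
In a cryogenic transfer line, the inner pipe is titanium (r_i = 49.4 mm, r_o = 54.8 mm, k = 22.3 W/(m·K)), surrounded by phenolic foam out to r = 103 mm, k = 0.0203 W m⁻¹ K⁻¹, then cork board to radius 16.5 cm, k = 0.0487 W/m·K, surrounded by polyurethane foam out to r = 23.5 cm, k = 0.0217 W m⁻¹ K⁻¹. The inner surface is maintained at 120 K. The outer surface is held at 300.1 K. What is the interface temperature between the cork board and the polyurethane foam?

Treat each layer as a resistance in series:
  R'_titanium = ln(0.0548/0.0494)/(2πk) = 0.1037/(2π·22.3) = 7.404×10^-4 m·K/W
  R'_phenolic foam = ln(0.103/0.0548)/(2πk) = 0.6310/(2π·0.0203) = 4.947 m·K/W
  R'_cork board = ln(0.165/0.103)/(2πk) = 0.4712/(2π·0.0487) = 1.540 m·K/W
  R'_polyurethane foam = ln(0.235/0.165)/(2πk) = 0.3536/(2π·0.0217) = 2.594 m·K/W
ΣR = 7.404×10^-4 + 4.947 + 1.540 + 2.594 = 9.082 m·K/W
Q' = ΔT/ΣR = (120 K − 300.1 K)/9.082 = -19.83 W/m
From the inner boundary to the cork board/polyurethane foam interface, ΣR_partial = 6.488 m·K/W.
T_interface = T_in − Q'·ΣR_partial = 120 K − (-19.83)(6.488) = 248.7 K

T = 248.7 K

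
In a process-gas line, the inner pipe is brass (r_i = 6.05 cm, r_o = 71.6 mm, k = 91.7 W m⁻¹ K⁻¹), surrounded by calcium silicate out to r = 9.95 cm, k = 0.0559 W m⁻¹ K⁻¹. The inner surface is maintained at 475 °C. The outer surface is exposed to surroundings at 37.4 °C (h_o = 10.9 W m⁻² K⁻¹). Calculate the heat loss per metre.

Series thermal resistances, inner to outer:
  R'_brass = ln(0.0716/0.0605)/(2πk) = 0.1685/(2π·91.7) = 2.924×10^-4 m·K/W
  R'_calcium silicate = ln(0.0995/0.0716)/(2πk) = 0.3291/(2π·0.0559) = 0.9369 m·K/W
  R'_conv,out = 1/(2πr h) = 1/(2π·0.0995·10.9) = 0.1467 m·K/W
ΣR = 2.924×10^-4 + 0.9369 + 0.1467 = 1.084 m·K/W
Q' = ΔT/ΣR = (475 °C − 37.4 °C)/1.084 = 404 W/m

Q' = 404 W/m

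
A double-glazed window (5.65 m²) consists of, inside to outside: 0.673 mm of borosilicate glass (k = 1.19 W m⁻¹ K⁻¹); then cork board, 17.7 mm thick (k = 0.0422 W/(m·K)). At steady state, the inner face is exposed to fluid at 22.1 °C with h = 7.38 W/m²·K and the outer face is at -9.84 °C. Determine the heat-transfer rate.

Series thermal resistances, inner to outer:
  R_conv,in = 1/(hA) = 1/(7.38·5.65) = 0.02398 K/W
  R_borosilicate glass = L/(kA) = 6.73×10^-4/(1.19·5.65) = 1.001×10^-4 K/W
  R_cork board = L/(kA) = 0.0177/(0.0422·5.65) = 0.07424 K/W
ΣR = 0.02398 + 1.001×10^-4 + 0.07424 = 0.09832 K/W
Q = ΔT/ΣR = (22.1 °C − -9.84 °C)/0.09832 = 325 W

Q = 325 W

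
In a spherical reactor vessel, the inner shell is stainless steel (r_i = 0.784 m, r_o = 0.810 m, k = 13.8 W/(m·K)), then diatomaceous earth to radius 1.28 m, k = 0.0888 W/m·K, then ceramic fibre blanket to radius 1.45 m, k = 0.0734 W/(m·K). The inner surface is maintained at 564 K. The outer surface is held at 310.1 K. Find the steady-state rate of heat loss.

Treat each layer as a resistance in series:
  R_stainless steel = (1/0.784 − 1/0.810)/(4πk) = 0.04094/(4π·13.8) = 2.361×10^-4 K/W
  R_diatomaceous earth = (1/0.810 − 1/1.28)/(4πk) = 0.4533/(4π·0.0888) = 0.4062 K/W
  R_ceramic fibre blanket = (1/1.28 − 1/1.45)/(4πk) = 0.09159/(4π·0.0734) = 0.09930 K/W
ΣR = 2.361×10^-4 + 0.4062 + 0.09930 = 0.5057 K/W
Q = ΔT/ΣR = (564 K − 310.1 K)/0.5057 = 502 W

Q = 502 W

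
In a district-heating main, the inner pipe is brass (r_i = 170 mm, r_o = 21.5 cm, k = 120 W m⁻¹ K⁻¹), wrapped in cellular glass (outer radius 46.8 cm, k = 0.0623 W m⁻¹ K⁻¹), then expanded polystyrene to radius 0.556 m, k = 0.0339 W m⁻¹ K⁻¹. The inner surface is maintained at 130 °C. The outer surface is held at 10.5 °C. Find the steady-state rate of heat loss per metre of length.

Treat each layer as a resistance in series:
  R'_brass = ln(0.215/0.170)/(2πk) = 0.2348/(2π·120) = 3.115×10^-4 m·K/W
  R'_cellular glass = ln(0.468/0.215)/(2πk) = 0.7778/(2π·0.0623) = 1.987 m·K/W
  R'_expanded polystyrene = ln(0.556/0.468)/(2πk) = 0.1723/(2π·0.0339) = 0.8089 m·K/W
ΣR = 3.115×10^-4 + 1.987 + 0.8089 = 2.796 m·K/W
Q' = ΔT/ΣR = (130 °C − 10.5 °C)/2.796 = 42.7 W/m

Q' = 42.7 W/m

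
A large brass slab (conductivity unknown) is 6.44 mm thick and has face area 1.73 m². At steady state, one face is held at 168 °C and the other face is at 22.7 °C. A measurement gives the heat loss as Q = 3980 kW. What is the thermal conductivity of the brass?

k = 102 W/m·K

ΣR = ΔT/Q = |168 − 22.7|/3.98×10^6 = 3.651×10^-5 K/W
L/(kA) = 3.651×10^-5 ⇒ k = 0.00644/(3.651×10^-5·1.73) = 102 W/m·K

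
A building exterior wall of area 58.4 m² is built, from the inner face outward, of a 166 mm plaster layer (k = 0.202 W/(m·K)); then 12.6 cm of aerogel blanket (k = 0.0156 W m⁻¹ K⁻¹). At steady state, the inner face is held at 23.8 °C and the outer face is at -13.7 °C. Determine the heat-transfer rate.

Q = 246 W

Series thermal resistances, inner to outer:
  R_plaster = L/(kA) = 0.166/(0.202·58.4) = 0.01407 K/W
  R_aerogel blanket = L/(kA) = 0.126/(0.0156·58.4) = 0.1383 K/W
ΣR = 0.01407 + 0.1383 = 0.1524 K/W
Q = ΔT/ΣR = (23.8 °C − -13.7 °C)/0.1524 = 246 W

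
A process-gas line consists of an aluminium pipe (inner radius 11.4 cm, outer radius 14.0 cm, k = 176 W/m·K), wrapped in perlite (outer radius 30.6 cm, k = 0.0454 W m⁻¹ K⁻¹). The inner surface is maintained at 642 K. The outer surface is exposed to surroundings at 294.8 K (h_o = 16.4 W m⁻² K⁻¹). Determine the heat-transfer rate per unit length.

Treat each layer as a resistance in series:
  R'_aluminium = ln(0.140/0.114)/(2πk) = 0.2054/(2π·176) = 1.858×10^-4 m·K/W
  R'_perlite = ln(0.306/0.140)/(2πk) = 0.7819/(2π·0.0454) = 2.741 m·K/W
  R'_conv,out = 1/(2πr h) = 1/(2π·0.306·16.4) = 0.03171 m·K/W
ΣR = 1.858×10^-4 + 2.741 + 0.03171 = 2.773 m·K/W
Q' = ΔT/ΣR = (642 K − 294.8 K)/2.773 = 125 W/m

Q' = 125 W/m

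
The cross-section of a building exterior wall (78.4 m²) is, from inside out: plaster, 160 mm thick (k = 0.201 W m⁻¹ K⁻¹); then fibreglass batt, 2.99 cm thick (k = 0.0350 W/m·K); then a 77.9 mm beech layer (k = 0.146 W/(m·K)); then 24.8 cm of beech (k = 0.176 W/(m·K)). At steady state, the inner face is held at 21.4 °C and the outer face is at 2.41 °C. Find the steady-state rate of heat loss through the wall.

Series thermal resistances, inner to outer:
  R_plaster = L/(kA) = 0.160/(0.201·78.4) = 0.01015 K/W
  R_fibreglass batt = L/(kA) = 0.0299/(0.0350·78.4) = 0.01090 K/W
  R_beech = L/(kA) = 0.0779/(0.146·78.4) = 0.006806 K/W
  R_beech = L/(kA) = 0.248/(0.176·78.4) = 0.01797 K/W
ΣR = 0.01015 + 0.01090 + 0.006806 + 0.01797 = 0.04583 K/W
Q = ΔT/ΣR = (21.4 °C − 2.41 °C)/0.04583 = 414 W

Q = 414 W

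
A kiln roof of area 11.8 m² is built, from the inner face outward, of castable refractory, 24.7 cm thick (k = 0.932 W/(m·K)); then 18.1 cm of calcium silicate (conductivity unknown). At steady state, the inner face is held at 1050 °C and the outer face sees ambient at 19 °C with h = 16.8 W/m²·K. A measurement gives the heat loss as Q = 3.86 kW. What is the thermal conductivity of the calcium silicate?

ΣR = ΔT/Q = |1050 − 19|/3860 = 0.2671 K/W
Known resistances:
  R_castable refractory = L/(kA) = 0.247/(0.932·11.8) = 0.02246 K/W
  R_conv,out = 1/(hA) = 1/(16.8·11.8) = 0.005044 K/W
R_calcium silicate = ΣR − ΣR_known = 0.2671 − 0.02750 = 0.2396 K/W
L/(kA) = 0.2396 ⇒ k = 0.181/(0.2396·11.8) = 0.0640 W/m·K

k = 0.0640 W/m·K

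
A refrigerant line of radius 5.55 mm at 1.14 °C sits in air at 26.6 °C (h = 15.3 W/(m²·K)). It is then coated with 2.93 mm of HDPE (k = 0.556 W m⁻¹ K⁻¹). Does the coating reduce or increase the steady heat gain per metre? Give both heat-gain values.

increases: 13.6 → 18.9 W/m

Critical radius for a cylinder: r_cr = k/h = 0.0363 m = 3.63 cm.
Outer radius after coating: r₂ = 0.00555 + 0.00293 = 0.00848 m.
Since r₁ < r_cr and r₂ ≤ r_cr, the coating moves toward the maximum at r_cr — heat gain rises.
Bare: R = 1/(2πr₁h) = 1.874 m·K/W; Q = 25.46/1.874 = 13.6 W/m.
Coated: R = R_cond + R_conv = 1.348 m·K/W; Q = 25.46/1.348 = 18.9 W/m.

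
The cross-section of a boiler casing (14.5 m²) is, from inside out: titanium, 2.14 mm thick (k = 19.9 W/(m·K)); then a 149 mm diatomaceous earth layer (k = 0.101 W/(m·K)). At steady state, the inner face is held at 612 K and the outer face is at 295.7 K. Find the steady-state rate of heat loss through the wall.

Resistance network (inner→outer):
  R_titanium = L/(kA) = 0.00214/(19.9·14.5) = 7.416×10^-6 K/W
  R_diatomaceous earth = L/(kA) = 0.149/(0.101·14.5) = 0.1017 K/W
ΣR = 7.416×10^-6 + 0.1017 = 0.1017 K/W
Q = ΔT/ΣR = (612 K − 295.7 K)/0.1017 = 3110 W

Q = 3110 W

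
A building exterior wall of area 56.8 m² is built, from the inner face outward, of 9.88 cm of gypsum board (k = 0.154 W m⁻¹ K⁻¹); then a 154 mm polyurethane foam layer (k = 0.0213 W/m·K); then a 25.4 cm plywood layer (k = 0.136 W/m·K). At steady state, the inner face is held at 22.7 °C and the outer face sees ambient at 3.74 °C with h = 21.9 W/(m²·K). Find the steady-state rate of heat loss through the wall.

Q = 110 W

Treat each layer as a resistance in series:
  R_gypsum board = L/(kA) = 0.0988/(0.154·56.8) = 0.01130 K/W
  R_polyurethane foam = L/(kA) = 0.154/(0.0213·56.8) = 0.1273 K/W
  R_plywood = L/(kA) = 0.254/(0.136·56.8) = 0.03288 K/W
  R_conv,out = 1/(hA) = 1/(21.9·56.8) = 8.039×10^-4 K/W
ΣR = 0.01130 + 0.1273 + 0.03288 + 8.039×10^-4 = 0.1723 K/W
Q = ΔT/ΣR = (22.7 °C − 3.74 °C)/0.1723 = 110 W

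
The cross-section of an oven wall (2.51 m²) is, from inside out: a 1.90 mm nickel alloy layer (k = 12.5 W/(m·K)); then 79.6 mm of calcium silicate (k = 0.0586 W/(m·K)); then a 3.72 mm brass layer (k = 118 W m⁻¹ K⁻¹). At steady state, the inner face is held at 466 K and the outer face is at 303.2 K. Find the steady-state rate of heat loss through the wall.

Series thermal resistances, inner to outer:
  R_nickel alloy = L/(kA) = 0.00190/(12.5·2.51) = 6.056×10^-5 K/W
  R_calcium silicate = L/(kA) = 0.0796/(0.0586·2.51) = 0.5412 K/W
  R_brass = L/(kA) = 0.00372/(118·2.51) = 1.256×10^-5 K/W
ΣR = 6.056×10^-5 + 0.5412 + 1.256×10^-5 = 0.5413 K/W
Q = ΔT/ΣR = (466 K − 303.2 K)/0.5413 = 301 W

Q = 301 W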